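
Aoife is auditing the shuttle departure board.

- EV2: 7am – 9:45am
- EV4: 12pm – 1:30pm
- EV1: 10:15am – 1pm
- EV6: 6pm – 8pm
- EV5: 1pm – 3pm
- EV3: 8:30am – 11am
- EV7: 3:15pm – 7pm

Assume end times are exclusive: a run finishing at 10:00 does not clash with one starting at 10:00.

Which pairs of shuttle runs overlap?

EV1 & EV3, EV1 & EV4, EV2 & EV3, EV4 & EV5, EV6 & EV7

Sorted by start: EV2, EV3, EV1, EV4, EV5, EV7, EV6.
EV3 starts before EV2 ends → EV2 and EV3 overlap.
EV1 starts after EV2 ends — done with EV2.
EV1 starts before EV3 ends → EV3 and EV1 overlap.
EV4 starts after EV3 ends — done with EV3.
EV4 starts before EV1 ends → EV1 and EV4 overlap.
EV5 starts exactly when EV1 ends (back-to-back, no overlap) — done with EV1.
EV5 starts before EV4 ends → EV4 and EV5 overlap.
EV7 starts after EV4 ends — done with EV4.
EV7 starts after EV5 ends — done with EV5.
EV6 starts before EV7 ends → EV7 and EV6 overlap.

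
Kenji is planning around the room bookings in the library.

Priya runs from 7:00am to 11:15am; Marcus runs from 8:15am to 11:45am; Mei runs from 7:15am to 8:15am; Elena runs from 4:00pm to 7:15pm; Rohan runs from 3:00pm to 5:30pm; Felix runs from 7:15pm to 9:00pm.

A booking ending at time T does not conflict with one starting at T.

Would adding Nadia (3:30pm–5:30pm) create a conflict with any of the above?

Yes — it overlaps Elena, Rohan

Priya: ends 11:15am at or before Nadia starts 3:30pm → clear.
Mei: ends 8:15am at or before Nadia starts 3:30pm → clear.
Marcus: ends 11:45am at or before Nadia starts 3:30pm → clear.
Rohan: starts 3:00pm before Nadia ends 5:30pm, and ends 5:30pm after Nadia starts 3:30pm → overlap.
Elena: starts 4:00pm before Nadia ends 5:30pm, and ends 7:15pm after Nadia starts 3:30pm → overlap.
Felix: starts 7:15pm at or after Nadia ends 5:30pm → clear.
Nadia overlaps Elena, Rohan.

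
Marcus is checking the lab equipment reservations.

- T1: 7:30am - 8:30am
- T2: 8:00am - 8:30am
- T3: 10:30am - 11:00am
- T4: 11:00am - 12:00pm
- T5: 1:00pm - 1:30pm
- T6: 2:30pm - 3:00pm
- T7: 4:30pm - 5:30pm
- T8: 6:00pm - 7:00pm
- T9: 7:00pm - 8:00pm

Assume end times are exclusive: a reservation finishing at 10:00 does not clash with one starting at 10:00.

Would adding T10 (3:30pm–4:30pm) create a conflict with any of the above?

No — it doesn't clash with anything

T1: ends 8:30am at or before T10 starts 3:30pm → clear.
T2: ends 8:30am at or before T10 starts 3:30pm → clear.
T3: ends 11:00am at or before T10 starts 3:30pm → clear.
T4: ends 12:00pm at or before T10 starts 3:30pm → clear.
T5: ends 1:30pm at or before T10 starts 3:30pm → clear.
T6: ends 3:00pm at or before T10 starts 3:30pm → clear.
T7: starts 4:30pm at or after T10 ends 4:30pm → clear.
T8: starts 6:00pm at or after T10 ends 4:30pm → clear.
T9: starts 7:00pm at or after T10 ends 4:30pm → clear.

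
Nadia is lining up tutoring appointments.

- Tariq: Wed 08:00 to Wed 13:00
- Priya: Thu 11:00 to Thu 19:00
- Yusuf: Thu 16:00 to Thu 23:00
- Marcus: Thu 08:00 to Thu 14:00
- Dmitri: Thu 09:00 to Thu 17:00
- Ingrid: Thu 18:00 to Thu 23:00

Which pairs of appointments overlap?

Dmitri & Marcus, Dmitri & Priya, Dmitri & Yusuf, Ingrid & Priya, Ingrid & Yusuf, Marcus & Priya, Priya & Yusuf

Two intervals overlap when each starts before the other ends.
Sorted by start: Tariq, Marcus, Dmitri, Priya, Yusuf, Ingrid.
Marcus starts after Tariq ends, so nothing later overlaps Tariq either.
Dmitri starts before Marcus ends → Marcus and Dmitri overlap.
Priya starts before Marcus ends → Marcus and Priya overlap.
Yusuf starts after Marcus ends, so nothing later overlaps Marcus either.
Priya starts before Dmitri ends → Dmitri and Priya overlap.
Yusuf starts before Dmitri ends → Dmitri and Yusuf overlap.
Ingrid starts after Dmitri ends.
Yusuf starts before Priya ends → Priya and Yusuf overlap.
Ingrid starts before Priya ends → Priya and Ingrid overlap.
Ingrid starts before Yusuf ends → Yusuf and Ingrid overlap.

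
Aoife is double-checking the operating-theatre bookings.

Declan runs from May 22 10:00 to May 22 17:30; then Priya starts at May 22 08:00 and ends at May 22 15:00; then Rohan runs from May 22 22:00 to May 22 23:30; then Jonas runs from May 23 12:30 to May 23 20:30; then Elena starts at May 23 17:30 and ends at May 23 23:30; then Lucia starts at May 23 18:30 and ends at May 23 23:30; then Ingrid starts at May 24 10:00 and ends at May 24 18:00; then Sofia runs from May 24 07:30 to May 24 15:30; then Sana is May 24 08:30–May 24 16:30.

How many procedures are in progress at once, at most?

Walk through starts and ends in time order (an end at T is processed before a start at T):
May 22 08:00 start Priya → 1
May 22 10:00 start Declan → 2
May 22 15:00 end Priya → 1
May 22 17:30 end Declan → 0
May 22 22:00 start Rohan → 1
May 22 23:30 end Rohan → 0
May 23 12:30 start Jonas → 1
May 23 17:30 start Elena → 2
May 23 18:30 start Lucia → 3
May 23 20:30 end Jonas → 2
May 23 23:30 end Elena → 1
May 23 23:30 end Lucia → 0
May 24 07:30 start Sofia → 1
May 24 08:30 start Sana → 2
May 24 10:00 start Ingrid → 3
May 24 15:30 end Sofia → 2
May 24 16:30 end Sana → 1
May 24 18:00 end Ingrid → 0
Peak is 3, at May 23 18:30 (Elena, Jonas, Lucia).

3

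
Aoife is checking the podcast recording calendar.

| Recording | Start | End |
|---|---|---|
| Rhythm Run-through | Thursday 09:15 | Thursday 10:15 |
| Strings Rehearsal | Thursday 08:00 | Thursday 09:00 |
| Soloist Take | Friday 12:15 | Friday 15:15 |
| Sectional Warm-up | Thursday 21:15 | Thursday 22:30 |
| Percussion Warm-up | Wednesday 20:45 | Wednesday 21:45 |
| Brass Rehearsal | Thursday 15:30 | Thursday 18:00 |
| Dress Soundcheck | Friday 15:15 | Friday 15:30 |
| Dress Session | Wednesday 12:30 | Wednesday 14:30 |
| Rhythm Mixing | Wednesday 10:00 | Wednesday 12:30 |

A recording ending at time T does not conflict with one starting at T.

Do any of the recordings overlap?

Sorted by start: Rhythm Mixing, Dress Session, Percussion Warm-up, Strings Rehearsal, Rhythm Run-through, Brass Rehearsal, Sectional Warm-up, Soloist Take, Dress Soundcheck.
Dress Session starts exactly when Rhythm Mixing ends (back-to-back, no overlap), so nothing later overlaps Rhythm Mixing either.
Percussion Warm-up starts after Dress Session ends, so nothing later overlaps Dress Session either.
Strings Rehearsal starts after Percussion Warm-up ends, so nothing later overlaps Percussion Warm-up either.
Rhythm Run-through starts after Strings Rehearsal ends, so nothing later overlaps Strings Rehearsal either.
Brass Rehearsal starts after Rhythm Run-through ends, so nothing later overlaps Rhythm Run-through either.
Sectional Warm-up starts after Brass Rehearsal ends, so nothing later overlaps Brass Rehearsal either.
Soloist Take starts after Sectional Warm-up ends, so nothing later overlaps Sectional Warm-up either.
Dress Soundcheck starts exactly when Soloist Take ends (back-to-back, no overlap).
Every pair is clear; the schedule has no overlaps.

No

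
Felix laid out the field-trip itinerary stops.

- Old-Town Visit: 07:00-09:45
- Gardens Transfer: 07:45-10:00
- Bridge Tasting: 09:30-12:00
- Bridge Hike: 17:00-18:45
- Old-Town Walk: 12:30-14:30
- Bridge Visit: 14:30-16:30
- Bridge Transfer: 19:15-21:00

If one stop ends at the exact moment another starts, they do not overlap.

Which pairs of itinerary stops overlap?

Check each pair: they overlap iff neither finishes before the other starts.
Sorted by start: Old-Town Visit, Gardens Transfer, Bridge Tasting, Old-Town Walk, Bridge Visit, Bridge Hike, Bridge Transfer.
Gardens Transfer starts before Old-Town Visit ends → Old-Town Visit and Gardens Transfer overlap.
Bridge Tasting starts before Old-Town Visit ends → Old-Town Visit and Bridge Tasting overlap.
Old-Town Walk starts after Old-Town Visit ends — done with Old-Town Visit.
Bridge Tasting starts before Gardens Transfer ends → Gardens Transfer and Bridge Tasting overlap.
Old-Town Walk starts after Gardens Transfer ends — done with Gardens Transfer.
Old-Town Walk starts after Bridge Tasting ends — done with Bridge Tasting.
Bridge Visit starts exactly when Old-Town Walk ends (back-to-back, no overlap) — done with Old-Town Walk.
Bridge Hike starts after Bridge Visit ends — done with Bridge Visit.
Bridge Transfer starts after Bridge Hike ends.

Bridge Tasting & Gardens Transfer, Bridge Tasting & Old-Town Visit, Gardens Transfer & Old-Town Visit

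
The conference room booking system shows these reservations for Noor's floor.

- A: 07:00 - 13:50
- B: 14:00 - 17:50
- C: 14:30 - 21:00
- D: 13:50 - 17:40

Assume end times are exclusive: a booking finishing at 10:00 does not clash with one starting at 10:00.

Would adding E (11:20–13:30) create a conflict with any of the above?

Yes — it overlaps A

A: starts 07:00 before E ends 13:30, and ends 13:50 after E starts 11:20 → overlap.
D: starts 13:50 at or after E ends 13:30 → clear.
B: starts 14:00 at or after E ends 13:30 → clear.
C: starts 14:30 at or after E ends 13:30 → clear.
E overlaps A.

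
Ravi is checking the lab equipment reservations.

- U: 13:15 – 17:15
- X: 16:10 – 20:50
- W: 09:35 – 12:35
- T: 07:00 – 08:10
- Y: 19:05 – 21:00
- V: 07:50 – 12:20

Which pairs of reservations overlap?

Two intervals overlap when each starts before the other ends.
Sorted by start: T, V, W, U, X, Y.
V starts before T ends → T and V overlap.
W starts after T ends; T is clear from here.
W starts before V ends → V and W overlap.
U starts after V ends; V is clear from here.
U starts after W ends; W is clear from here.
X starts before U ends → U and X overlap.
Y starts after U ends.
Y starts before X ends → X and Y overlap.

T & V, U & X, V & W, X & Y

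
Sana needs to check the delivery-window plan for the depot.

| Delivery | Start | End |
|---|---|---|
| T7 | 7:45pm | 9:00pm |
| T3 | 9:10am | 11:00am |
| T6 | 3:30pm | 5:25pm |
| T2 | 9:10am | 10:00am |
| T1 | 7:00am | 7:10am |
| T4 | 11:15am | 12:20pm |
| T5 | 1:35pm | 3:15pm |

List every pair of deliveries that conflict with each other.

T2 & T3

Sorted by start: T1, T2, T3, T4, T5, T6, T7.
T2 starts after T1 ends; T1 is clear from here.
T3 starts before T2 ends → T2 and T3 overlap.
T4 starts after T2 ends; T2 is clear from here.
T4 starts after T3 ends; T3 is clear from here.
T5 starts after T4 ends; T4 is clear from here.
T6 starts after T5 ends; T5 is clear from here.
T7 starts after T6 ends.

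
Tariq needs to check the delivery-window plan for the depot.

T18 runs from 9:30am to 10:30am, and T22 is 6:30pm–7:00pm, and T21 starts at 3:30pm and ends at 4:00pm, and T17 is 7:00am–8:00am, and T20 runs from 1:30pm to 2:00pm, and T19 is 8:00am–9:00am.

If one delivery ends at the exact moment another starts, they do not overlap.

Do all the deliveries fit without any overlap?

Yes

Check each pair: they overlap iff neither finishes before the other starts.
Sorted by start: T17, T19, T18, T20, T21, T22.
T19 starts exactly when T17 ends (back-to-back, no overlap) — done with T17.
T18 starts after T19 ends — done with T19.
T20 starts after T18 ends — done with T18.
T21 starts after T20 ends — done with T20.
T22 starts after T21 ends.
Every pair is clear; the schedule has no overlaps.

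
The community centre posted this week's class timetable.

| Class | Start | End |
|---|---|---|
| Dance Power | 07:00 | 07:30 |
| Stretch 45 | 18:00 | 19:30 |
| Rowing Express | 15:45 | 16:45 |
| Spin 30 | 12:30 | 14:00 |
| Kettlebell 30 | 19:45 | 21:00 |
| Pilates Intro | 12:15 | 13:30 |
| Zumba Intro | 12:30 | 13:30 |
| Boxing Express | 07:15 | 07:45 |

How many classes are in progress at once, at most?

3

Walk through starts and ends in time order (an end at T is processed before a start at T):
07:00 start Dance Power → 1
07:15 start Boxing Express → 2
07:30 end Dance Power → 1
07:45 end Boxing Express → 0
12:15 start Pilates Intro → 1
12:30 start Spin 30 → 2
12:30 start Zumba Intro → 3
13:30 end Pilates Intro → 2
13:30 end Zumba Intro → 1
14:00 end Spin 30 → 0
15:45 start Rowing Express → 1
16:45 end Rowing Express → 0
18:00 start Stretch 45 → 1
19:30 end Stretch 45 → 0
19:45 start Kettlebell 30 → 1
21:00 end Kettlebell 30 → 0
Peak is 3, at 12:30 (Pilates Intro, Spin 30, Zumba Intro).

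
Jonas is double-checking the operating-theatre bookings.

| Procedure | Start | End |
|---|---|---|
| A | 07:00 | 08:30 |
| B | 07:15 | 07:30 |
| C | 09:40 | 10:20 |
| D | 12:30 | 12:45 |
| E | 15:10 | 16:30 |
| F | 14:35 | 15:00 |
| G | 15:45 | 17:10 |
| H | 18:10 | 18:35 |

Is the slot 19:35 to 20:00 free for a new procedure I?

A: ends 08:30 at or before I starts 19:35 → clear.
B: ends 07:30 at or before I starts 19:35 → clear.
C: ends 10:20 at or before I starts 19:35 → clear.
D: ends 12:45 at or before I starts 19:35 → clear.
F: ends 15:00 at or before I starts 19:35 → clear.
E: ends 16:30 at or before I starts 19:35 → clear.
G: ends 17:10 at or before I starts 19:35 → clear.
H: ends 18:35 at or before I starts 19:35 → clear.

Yes — the slot is free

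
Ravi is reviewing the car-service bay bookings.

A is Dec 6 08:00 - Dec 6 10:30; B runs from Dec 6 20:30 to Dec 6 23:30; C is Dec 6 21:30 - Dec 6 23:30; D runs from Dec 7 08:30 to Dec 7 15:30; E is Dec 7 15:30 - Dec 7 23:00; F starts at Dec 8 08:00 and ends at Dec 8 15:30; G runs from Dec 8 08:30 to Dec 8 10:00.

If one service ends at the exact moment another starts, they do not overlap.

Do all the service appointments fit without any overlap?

No

Sorted by start: A, B, C, D, E, F, G.
B starts after A ends — done with A.
C starts before B ends → B and C overlap.
That's a conflict, so the schedule is not conflict-free.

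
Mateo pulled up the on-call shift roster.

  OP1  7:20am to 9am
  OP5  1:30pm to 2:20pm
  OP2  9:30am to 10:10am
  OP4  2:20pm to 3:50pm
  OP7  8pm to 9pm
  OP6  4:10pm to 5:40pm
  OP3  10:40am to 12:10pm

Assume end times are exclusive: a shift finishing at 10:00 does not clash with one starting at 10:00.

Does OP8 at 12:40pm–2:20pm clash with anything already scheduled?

OP1: ends 9am at or before OP8 starts 12:40pm → clear.
OP2: ends 10:10am at or before OP8 starts 12:40pm → clear.
OP3: ends 12:10pm at or before OP8 starts 12:40pm → clear.
OP5: starts 1:30pm before OP8 ends 2:20pm, and ends 2:20pm after OP8 starts 12:40pm → overlap.
OP4: starts 2:20pm at or after OP8 ends 2:20pm → clear.
OP6: starts 4:10pm at or after OP8 ends 2:20pm → clear.
OP7: starts 8pm at or after OP8 ends 2:20pm → clear.
OP8 overlaps OP5.

Yes — it overlaps OP5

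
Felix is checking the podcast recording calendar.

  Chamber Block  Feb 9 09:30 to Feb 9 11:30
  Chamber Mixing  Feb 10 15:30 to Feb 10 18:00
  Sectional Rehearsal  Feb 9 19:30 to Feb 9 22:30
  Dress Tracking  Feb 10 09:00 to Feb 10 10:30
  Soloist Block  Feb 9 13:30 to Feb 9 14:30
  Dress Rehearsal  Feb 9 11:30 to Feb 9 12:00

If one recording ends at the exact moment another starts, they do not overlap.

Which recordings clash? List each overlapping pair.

Sorted by start: Chamber Block, Dress Rehearsal, Soloist Block, Sectional Rehearsal, Dress Tracking, Chamber Mixing.
Dress Rehearsal starts exactly when Chamber Block ends (back-to-back, no overlap); Chamber Block is clear from here.
Soloist Block starts after Dress Rehearsal ends; Dress Rehearsal is clear from here.
Sectional Rehearsal starts after Soloist Block ends; Soloist Block is clear from here.
Dress Tracking starts after Sectional Rehearsal ends; Sectional Rehearsal is clear from here.
Chamber Mixing starts after Dress Tracking ends.

no overlapping pairs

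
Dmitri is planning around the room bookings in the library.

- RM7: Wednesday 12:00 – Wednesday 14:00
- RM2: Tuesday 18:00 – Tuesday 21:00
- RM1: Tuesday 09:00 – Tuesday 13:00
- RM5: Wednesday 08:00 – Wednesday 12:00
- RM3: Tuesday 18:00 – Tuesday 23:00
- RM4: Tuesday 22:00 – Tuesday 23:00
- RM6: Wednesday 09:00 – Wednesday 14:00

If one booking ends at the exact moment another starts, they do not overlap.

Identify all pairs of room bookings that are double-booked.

RM2 & RM3, RM3 & RM4, RM5 & RM6, RM6 & RM7

Sorted by start: RM1, RM2, RM3, RM4, RM5, RM6, RM7.
RM2 starts after RM1 ends; RM1 is clear from here.
RM3 starts before RM2 ends → RM2 and RM3 overlap.
RM4 starts after RM2 ends; RM2 is clear from here.
RM4 starts before RM3 ends → RM3 and RM4 overlap.
RM5 starts after RM3 ends; RM3 is clear from here.
RM5 starts after RM4 ends; RM4 is clear from here.
RM6 starts before RM5 ends → RM5 and RM6 overlap.
RM7 starts exactly when RM5 ends (back-to-back, no overlap).
RM7 starts before RM6 ends → RM6 and RM7 overlap.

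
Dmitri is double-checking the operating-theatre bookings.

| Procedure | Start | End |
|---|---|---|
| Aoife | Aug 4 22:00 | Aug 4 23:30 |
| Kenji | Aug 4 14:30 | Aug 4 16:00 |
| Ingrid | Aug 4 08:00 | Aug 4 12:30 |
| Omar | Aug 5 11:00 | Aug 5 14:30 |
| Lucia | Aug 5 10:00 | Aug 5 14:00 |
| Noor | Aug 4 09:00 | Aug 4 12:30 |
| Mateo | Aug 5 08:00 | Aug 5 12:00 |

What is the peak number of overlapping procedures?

Walk through starts and ends in time order (an end at T is processed before a start at T):
Aug 4 08:00 start Ingrid → 1
Aug 4 09:00 start Noor → 2
Aug 4 12:30 end Ingrid → 1
Aug 4 12:30 end Noor → 0
Aug 4 14:30 start Kenji → 1
Aug 4 16:00 end Kenji → 0
Aug 4 22:00 start Aoife → 1
Aug 4 23:30 end Aoife → 0
Aug 5 08:00 start Mateo → 1
Aug 5 10:00 start Lucia → 2
Aug 5 11:00 start Omar → 3
Aug 5 12:00 end Mateo → 2
Aug 5 14:00 end Lucia → 1
Aug 5 14:30 end Omar → 0
Peak is 3, at Aug 5 11:00 (Lucia, Mateo, Omar).

3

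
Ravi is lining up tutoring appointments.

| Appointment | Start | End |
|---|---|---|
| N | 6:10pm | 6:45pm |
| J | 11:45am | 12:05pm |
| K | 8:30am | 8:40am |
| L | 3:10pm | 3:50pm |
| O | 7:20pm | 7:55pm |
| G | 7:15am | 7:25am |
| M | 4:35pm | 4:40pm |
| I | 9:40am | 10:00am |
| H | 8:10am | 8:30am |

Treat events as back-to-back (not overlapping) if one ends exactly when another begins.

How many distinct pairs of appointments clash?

Check each pair: they overlap iff neither finishes before the other starts.
Sorted by start: G, H, K, I, J, L, M, N, O.
H starts after G ends; G is clear from here.
K starts exactly when H ends (back-to-back, no overlap); H is clear from here.
I starts after K ends; K is clear from here.
J starts after I ends; I is clear from here.
L starts after J ends; J is clear from here.
M starts after L ends; L is clear from here.
N starts after M ends; M is clear from here.
O starts after N ends.
No pair overlaps.

0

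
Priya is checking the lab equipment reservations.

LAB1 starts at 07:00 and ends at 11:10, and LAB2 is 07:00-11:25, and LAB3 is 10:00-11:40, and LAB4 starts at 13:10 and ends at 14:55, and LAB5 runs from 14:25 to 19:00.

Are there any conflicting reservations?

Sorted by start: LAB1, LAB2, LAB3, LAB4, LAB5.
LAB2 starts before LAB1 ends → LAB1 and LAB2 overlap.
That's a conflict, so the schedule is not conflict-free.

Yes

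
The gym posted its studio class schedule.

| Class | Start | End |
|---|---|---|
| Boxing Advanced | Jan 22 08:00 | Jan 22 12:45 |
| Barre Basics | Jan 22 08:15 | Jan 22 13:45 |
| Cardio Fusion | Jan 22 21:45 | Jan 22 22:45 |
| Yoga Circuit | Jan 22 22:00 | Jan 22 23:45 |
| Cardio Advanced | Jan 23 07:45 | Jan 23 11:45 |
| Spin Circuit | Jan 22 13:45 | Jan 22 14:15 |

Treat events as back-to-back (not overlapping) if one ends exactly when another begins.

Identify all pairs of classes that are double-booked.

Barre Basics & Boxing Advanced, Cardio Fusion & Yoga Circuit

Sorted by start: Boxing Advanced, Barre Basics, Spin Circuit, Cardio Fusion, Yoga Circuit, Cardio Advanced.
Barre Basics starts before Boxing Advanced ends → Boxing Advanced and Barre Basics overlap.
Spin Circuit starts after Boxing Advanced ends; Boxing Advanced is clear from here.
Spin Circuit starts exactly when Barre Basics ends (back-to-back, no overlap); Barre Basics is clear from here.
Cardio Fusion starts after Spin Circuit ends; Spin Circuit is clear from here.
Yoga Circuit starts before Cardio Fusion ends → Cardio Fusion and Yoga Circuit overlap.
Cardio Advanced starts after Cardio Fusion ends.
Cardio Advanced starts after Yoga Circuit ends.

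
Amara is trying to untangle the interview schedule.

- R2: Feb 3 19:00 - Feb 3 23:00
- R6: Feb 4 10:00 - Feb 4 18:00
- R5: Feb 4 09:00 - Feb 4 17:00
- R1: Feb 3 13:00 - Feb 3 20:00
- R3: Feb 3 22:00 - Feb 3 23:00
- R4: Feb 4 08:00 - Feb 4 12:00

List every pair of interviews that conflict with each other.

R1 & R2, R2 & R3, R4 & R5, R4 & R6, R5 & R6

Sorted by start: R1, R2, R3, R4, R5, R6.
R2 starts before R1 ends → R1 and R2 overlap.
R3 starts after R1 ends; R1 is clear from here.
R3 starts before R2 ends → R2 and R3 overlap.
R4 starts after R2 ends; R2 is clear from here.
R4 starts after R3 ends; R3 is clear from here.
R5 starts before R4 ends → R4 and R5 overlap.
R6 starts before R4 ends → R4 and R6 overlap.
R6 starts before R5 ends → R5 and R6 overlap.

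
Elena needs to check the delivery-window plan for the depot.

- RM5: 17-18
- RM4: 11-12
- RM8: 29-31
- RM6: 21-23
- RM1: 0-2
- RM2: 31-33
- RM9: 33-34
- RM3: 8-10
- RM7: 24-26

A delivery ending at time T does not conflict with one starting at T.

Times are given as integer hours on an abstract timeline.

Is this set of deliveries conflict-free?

Yes

Sorted by start: RM1, RM3, RM4, RM5, RM6, RM7, RM8, RM2, RM9.
RM3 starts after RM1 ends, so RM1 has no further overlaps.
RM4 starts after RM3 ends, so RM3 has no further overlaps.
RM5 starts after RM4 ends, so RM4 has no further overlaps.
RM6 starts after RM5 ends, so RM5 has no further overlaps.
RM7 starts after RM6 ends, so RM6 has no further overlaps.
RM8 starts after RM7 ends, so RM7 has no further overlaps.
RM2 starts exactly when RM8 ends (back-to-back, no overlap), so RM8 has no further overlaps.
RM9 starts exactly when RM2 ends (back-to-back, no overlap).
Every pair is clear; the schedule has no overlaps.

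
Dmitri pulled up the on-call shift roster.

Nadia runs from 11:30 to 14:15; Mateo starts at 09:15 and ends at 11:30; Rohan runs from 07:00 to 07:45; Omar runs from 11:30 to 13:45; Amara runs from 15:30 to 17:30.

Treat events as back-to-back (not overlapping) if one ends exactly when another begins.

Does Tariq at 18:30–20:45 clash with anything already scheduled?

No — it doesn't clash with anything

Rohan: ends 07:45 at or before Tariq starts 18:30 → clear.
Mateo: ends 11:30 at or before Tariq starts 18:30 → clear.
Nadia: ends 14:15 at or before Tariq starts 18:30 → clear.
Omar: ends 13:45 at or before Tariq starts 18:30 → clear.
Amara: ends 17:30 at or before Tariq starts 18:30 → clear.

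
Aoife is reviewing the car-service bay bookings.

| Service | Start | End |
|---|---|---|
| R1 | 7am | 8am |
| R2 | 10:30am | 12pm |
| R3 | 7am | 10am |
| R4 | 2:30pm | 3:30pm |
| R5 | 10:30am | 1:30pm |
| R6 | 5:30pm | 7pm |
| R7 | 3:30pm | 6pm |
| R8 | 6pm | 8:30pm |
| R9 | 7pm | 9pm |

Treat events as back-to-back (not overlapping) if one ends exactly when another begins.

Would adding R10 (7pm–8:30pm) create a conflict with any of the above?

R1: ends 8am at or before R10 starts 7pm → clear.
R3: ends 10am at or before R10 starts 7pm → clear.
R2: ends 12pm at or before R10 starts 7pm → clear.
R5: ends 1:30pm at or before R10 starts 7pm → clear.
R4: ends 3:30pm at or before R10 starts 7pm → clear.
R7: ends 6pm at or before R10 starts 7pm → clear.
R6: ends 7pm at or before R10 starts 7pm → clear.
R8: starts 6pm before R10 ends 8:30pm, and ends 8:30pm after R10 starts 7pm → overlap.
R9: starts 7pm before R10 ends 8:30pm, and ends 9pm after R10 starts 7pm → overlap.
R10 overlaps R8, R9.

Yes — it overlaps R8, R9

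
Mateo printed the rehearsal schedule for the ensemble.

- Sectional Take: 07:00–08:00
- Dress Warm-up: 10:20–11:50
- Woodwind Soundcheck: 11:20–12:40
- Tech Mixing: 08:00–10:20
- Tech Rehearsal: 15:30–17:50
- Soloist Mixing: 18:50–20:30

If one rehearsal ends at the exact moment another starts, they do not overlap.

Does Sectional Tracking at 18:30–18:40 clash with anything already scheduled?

Sectional Take: ends 08:00 at or before Sectional Tracking starts 18:30 → clear.
Tech Mixing: ends 10:20 at or before Sectional Tracking starts 18:30 → clear.
Dress Warm-up: ends 11:50 at or before Sectional Tracking starts 18:30 → clear.
Woodwind Soundcheck: ends 12:40 at or before Sectional Tracking starts 18:30 → clear.
Tech Rehearsal: ends 17:50 at or before Sectional Tracking starts 18:30 → clear.
Soloist Mixing: starts 18:50 at or after Sectional Tracking ends 18:40 → clear.

No — it doesn't clash with anything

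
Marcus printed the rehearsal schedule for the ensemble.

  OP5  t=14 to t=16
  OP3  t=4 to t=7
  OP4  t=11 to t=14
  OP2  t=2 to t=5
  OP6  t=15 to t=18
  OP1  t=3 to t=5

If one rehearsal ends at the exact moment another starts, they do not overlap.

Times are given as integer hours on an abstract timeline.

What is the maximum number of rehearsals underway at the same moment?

Sort all start/end points and keep a running count:
t=2 start OP2 → 1
t=3 start OP1 → 2
t=4 start OP3 → 3
t=5 end OP1 → 2
t=5 end OP2 → 1
t=7 end OP3 → 0
t=11 start OP4 → 1
t=14 end OP4 → 0
t=14 start OP5 → 1
t=15 start OP6 → 2
t=16 end OP5 → 1
t=18 end OP6 → 0
Peak is 3, at t=4 (OP1, OP2, OP3).

3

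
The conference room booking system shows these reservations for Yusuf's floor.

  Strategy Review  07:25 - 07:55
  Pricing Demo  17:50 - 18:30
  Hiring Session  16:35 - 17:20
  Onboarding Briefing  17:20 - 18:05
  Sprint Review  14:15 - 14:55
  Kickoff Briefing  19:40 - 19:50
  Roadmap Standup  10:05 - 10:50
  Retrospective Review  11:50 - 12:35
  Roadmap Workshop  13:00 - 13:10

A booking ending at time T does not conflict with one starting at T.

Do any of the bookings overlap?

Yes

Check each pair: they overlap iff neither finishes before the other starts.
Sorted by start: Strategy Review, Roadmap Standup, Retrospective Review, Roadmap Workshop, Sprint Review, Hiring Session, Onboarding Briefing, Pricing Demo, Kickoff Briefing.
Roadmap Standup starts after Strategy Review ends; Strategy Review is clear from here.
Retrospective Review starts after Roadmap Standup ends; Roadmap Standup is clear from here.
Roadmap Workshop starts after Retrospective Review ends; Retrospective Review is clear from here.
Sprint Review starts after Roadmap Workshop ends; Roadmap Workshop is clear from here.
Hiring Session starts after Sprint Review ends; Sprint Review is clear from here.
Onboarding Briefing starts exactly when Hiring Session ends (back-to-back, no overlap); Hiring Session is clear from here.
Pricing Demo starts before Onboarding Briefing ends → Onboarding Briefing and Pricing Demo overlap.
That's a conflict, so the schedule is not conflict-free.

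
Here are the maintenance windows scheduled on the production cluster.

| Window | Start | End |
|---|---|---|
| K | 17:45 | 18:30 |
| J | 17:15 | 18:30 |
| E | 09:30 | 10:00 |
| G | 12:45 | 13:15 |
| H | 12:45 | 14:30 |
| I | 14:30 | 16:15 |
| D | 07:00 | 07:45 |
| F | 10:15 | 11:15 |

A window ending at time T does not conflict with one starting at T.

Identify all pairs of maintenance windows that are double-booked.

Check each pair: they overlap iff neither finishes before the other starts.
Sorted by start: D, E, F, G, H, I, J, K.
E starts after D ends, so D has no further overlaps.
F starts after E ends, so E has no further overlaps.
G starts after F ends, so F has no further overlaps.
H starts before G ends → G and H overlap.
I starts after G ends, so G has no further overlaps.
I starts exactly when H ends (back-to-back, no overlap), so H has no further overlaps.
J starts after I ends, so I has no further overlaps.
K starts before J ends → J and K overlap.

G & H, J & K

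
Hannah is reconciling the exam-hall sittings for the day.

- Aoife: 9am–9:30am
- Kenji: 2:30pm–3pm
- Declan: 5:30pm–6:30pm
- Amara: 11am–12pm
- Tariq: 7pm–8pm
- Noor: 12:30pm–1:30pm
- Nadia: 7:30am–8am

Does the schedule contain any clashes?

Sorted by start: Nadia, Aoife, Amara, Noor, Kenji, Declan, Tariq.
Aoife starts after Nadia ends, so Nadia has no further overlaps.
Amara starts after Aoife ends, so Aoife has no further overlaps.
Noor starts after Amara ends, so Amara has no further overlaps.
Kenji starts after Noor ends, so Noor has no further overlaps.
Declan starts after Kenji ends, so Kenji has no further overlaps.
Tariq starts after Declan ends.
Every pair is clear; the schedule has no overlaps.

No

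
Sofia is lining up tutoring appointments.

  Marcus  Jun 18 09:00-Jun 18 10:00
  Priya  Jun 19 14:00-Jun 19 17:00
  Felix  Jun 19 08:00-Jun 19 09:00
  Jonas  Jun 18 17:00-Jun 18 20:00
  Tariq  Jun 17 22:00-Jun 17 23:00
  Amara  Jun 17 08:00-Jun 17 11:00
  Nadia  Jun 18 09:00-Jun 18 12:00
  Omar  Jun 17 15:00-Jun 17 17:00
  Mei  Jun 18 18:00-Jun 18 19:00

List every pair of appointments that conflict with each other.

Jonas & Mei, Marcus & Nadia

Sorted by start: Amara, Omar, Tariq, Nadia, Marcus, Jonas, Mei, Felix, Priya.
Omar starts after Amara ends, so Amara has no further overlaps.
Tariq starts after Omar ends, so Omar has no further overlaps.
Nadia starts after Tariq ends, so Tariq has no further overlaps.
Marcus starts before Nadia ends → Nadia and Marcus overlap.
Jonas starts after Nadia ends, so Nadia has no further overlaps.
Jonas starts after Marcus ends, so Marcus has no further overlaps.
Mei starts before Jonas ends → Jonas and Mei overlap.
Felix starts after Jonas ends, so Jonas has no further overlaps.
Felix starts after Mei ends, so Mei has no further overlaps.
Priya starts after Felix ends.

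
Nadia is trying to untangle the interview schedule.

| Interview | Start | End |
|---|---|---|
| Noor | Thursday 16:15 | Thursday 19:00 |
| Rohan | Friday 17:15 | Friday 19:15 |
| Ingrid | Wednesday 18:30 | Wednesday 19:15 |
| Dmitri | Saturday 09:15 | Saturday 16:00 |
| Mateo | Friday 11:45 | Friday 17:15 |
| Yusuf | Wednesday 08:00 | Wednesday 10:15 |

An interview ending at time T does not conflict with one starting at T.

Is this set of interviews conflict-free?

Yes

Check each pair: they overlap iff neither finishes before the other starts.
Sorted by start: Yusuf, Ingrid, Noor, Mateo, Rohan, Dmitri.
Ingrid starts after Yusuf ends, so Yusuf has no further overlaps.
Noor starts after Ingrid ends, so Ingrid has no further overlaps.
Mateo starts after Noor ends, so Noor has no further overlaps.
Rohan starts exactly when Mateo ends (back-to-back, no overlap), so Mateo has no further overlaps.
Dmitri starts after Rohan ends.
Every pair is clear; the schedule has no overlaps.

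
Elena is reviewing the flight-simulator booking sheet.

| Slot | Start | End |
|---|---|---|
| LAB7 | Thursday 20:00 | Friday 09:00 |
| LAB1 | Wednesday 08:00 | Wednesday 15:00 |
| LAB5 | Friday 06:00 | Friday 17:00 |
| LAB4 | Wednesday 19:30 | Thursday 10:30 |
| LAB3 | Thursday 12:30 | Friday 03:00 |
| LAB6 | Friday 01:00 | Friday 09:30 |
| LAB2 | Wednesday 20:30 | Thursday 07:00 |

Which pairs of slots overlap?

Sorted by start: LAB1, LAB4, LAB2, LAB3, LAB7, LAB6, LAB5.
LAB4 starts after LAB1 ends, so LAB1 has no further overlaps.
LAB2 starts before LAB4 ends → LAB4 and LAB2 overlap.
LAB3 starts after LAB4 ends, so LAB4 has no further overlaps.
LAB3 starts after LAB2 ends, so LAB2 has no further overlaps.
LAB7 starts before LAB3 ends → LAB3 and LAB7 overlap.
LAB6 starts before LAB3 ends → LAB3 and LAB6 overlap.
LAB5 starts after LAB3 ends.
LAB6 starts before LAB7 ends → LAB7 and LAB6 overlap.
LAB5 starts before LAB7 ends → LAB7 and LAB5 overlap.
LAB5 starts before LAB6 ends → LAB6 and LAB5 overlap.

LAB2 & LAB4, LAB3 & LAB6, LAB3 & LAB7, LAB5 & LAB6, LAB5 & LAB7, LAB6 & LAB7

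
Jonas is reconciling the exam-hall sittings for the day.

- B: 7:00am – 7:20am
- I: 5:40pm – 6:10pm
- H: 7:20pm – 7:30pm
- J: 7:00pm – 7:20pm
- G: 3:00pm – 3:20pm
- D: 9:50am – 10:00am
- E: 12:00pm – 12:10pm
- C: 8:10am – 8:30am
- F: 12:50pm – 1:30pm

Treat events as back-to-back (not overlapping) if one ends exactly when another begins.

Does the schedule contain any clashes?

No

Two intervals overlap when each starts before the other ends.
Sorted by start: B, C, D, E, F, G, I, J, H.
C starts after B ends — done with B.
D starts after C ends — done with C.
E starts after D ends — done with D.
F starts after E ends — done with E.
G starts after F ends — done with F.
I starts after G ends — done with G.
J starts after I ends — done with I.
H starts exactly when J ends (back-to-back, no overlap).
Every pair is clear; the schedule has no overlaps.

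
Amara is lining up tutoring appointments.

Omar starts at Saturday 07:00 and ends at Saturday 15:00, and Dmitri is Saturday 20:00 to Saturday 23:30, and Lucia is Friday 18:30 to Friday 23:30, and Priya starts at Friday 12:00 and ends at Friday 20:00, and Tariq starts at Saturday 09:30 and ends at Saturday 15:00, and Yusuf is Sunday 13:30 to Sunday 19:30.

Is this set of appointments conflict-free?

No

Sorted by start: Priya, Lucia, Omar, Tariq, Dmitri, Yusuf.
Lucia starts before Priya ends → Priya and Lucia overlap.
That's a conflict, so the schedule is not conflict-free.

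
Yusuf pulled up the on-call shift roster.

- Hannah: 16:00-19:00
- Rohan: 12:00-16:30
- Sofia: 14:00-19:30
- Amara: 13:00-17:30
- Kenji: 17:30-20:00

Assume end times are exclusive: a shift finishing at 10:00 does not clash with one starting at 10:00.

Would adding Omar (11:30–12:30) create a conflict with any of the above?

Yes — it overlaps Rohan

Rohan: starts 12:00 before Omar ends 12:30, and ends 16:30 after Omar starts 11:30 → overlap.
Amara: starts 13:00 at or after Omar ends 12:30 → clear.
Sofia: starts 14:00 at or after Omar ends 12:30 → clear.
Hannah: starts 16:00 at or after Omar ends 12:30 → clear.
Kenji: starts 17:30 at or after Omar ends 12:30 → clear.
Omar overlaps Rohan.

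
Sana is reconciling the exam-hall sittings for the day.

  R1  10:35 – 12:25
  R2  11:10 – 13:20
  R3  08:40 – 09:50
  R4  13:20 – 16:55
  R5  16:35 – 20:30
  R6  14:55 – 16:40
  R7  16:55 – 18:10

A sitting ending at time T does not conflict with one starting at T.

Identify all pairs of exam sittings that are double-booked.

Sorted by start: R3, R1, R2, R4, R6, R5, R7.
R1 starts after R3 ends, so R3 has no further overlaps.
R2 starts before R1 ends → R1 and R2 overlap.
R4 starts after R1 ends, so R1 has no further overlaps.
R4 starts exactly when R2 ends (back-to-back, no overlap), so R2 has no further overlaps.
R6 starts before R4 ends → R4 and R6 overlap.
R5 starts before R4 ends → R4 and R5 overlap.
R7 starts exactly when R4 ends (back-to-back, no overlap).
R5 starts before R6 ends → R6 and R5 overlap.
R7 starts after R6 ends.
R7 starts before R5 ends → R5 and R7 overlap.

R1 & R2, R4 & R5, R4 & R6, R5 & R6, R5 & R7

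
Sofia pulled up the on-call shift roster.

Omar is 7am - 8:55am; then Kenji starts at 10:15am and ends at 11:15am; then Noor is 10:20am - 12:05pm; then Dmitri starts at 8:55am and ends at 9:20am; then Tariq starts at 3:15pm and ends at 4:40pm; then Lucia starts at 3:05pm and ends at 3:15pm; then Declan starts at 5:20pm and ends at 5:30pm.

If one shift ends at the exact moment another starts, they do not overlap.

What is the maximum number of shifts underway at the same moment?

2

Sweep the timeline, counting +1 at each start and −1 at each end (ends before starts at a tie):
7am start Omar → 1
8:55am end Omar → 0
8:55am start Dmitri → 1
9:20am end Dmitri → 0
10:15am start Kenji → 1
10:20am start Noor → 2
11:15am end Kenji → 1
12:05pm end Noor → 0
3:05pm start Lucia → 1
3:15pm end Lucia → 0
3:15pm start Tariq → 1
4:40pm end Tariq → 0
5:20pm start Declan → 1
5:30pm end Declan → 0
Peak is 2, at 10:20am (Kenji, Noor).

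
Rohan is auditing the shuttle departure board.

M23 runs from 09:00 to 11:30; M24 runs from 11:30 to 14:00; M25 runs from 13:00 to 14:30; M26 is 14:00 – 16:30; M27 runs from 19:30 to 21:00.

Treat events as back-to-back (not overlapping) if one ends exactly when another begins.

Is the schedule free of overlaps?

Check each pair: they overlap iff neither finishes before the other starts.
Sorted by start: M23, M24, M25, M26, M27.
M24 starts exactly when M23 ends (back-to-back, no overlap) — done with M23.
M25 starts before M24 ends → M24 and M25 overlap.
That's a conflict, so the schedule is not conflict-free.

No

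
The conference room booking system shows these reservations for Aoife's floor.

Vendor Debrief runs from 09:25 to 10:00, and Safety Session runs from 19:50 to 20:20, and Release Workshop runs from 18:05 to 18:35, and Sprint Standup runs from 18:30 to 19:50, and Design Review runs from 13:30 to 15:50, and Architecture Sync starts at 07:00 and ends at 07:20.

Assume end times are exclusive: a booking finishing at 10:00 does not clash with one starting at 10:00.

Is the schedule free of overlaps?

Sorted by start: Architecture Sync, Vendor Debrief, Design Review, Release Workshop, Sprint Standup, Safety Session.
Vendor Debrief starts after Architecture Sync ends; Architecture Sync is clear from here.
Design Review starts after Vendor Debrief ends; Vendor Debrief is clear from here.
Release Workshop starts after Design Review ends; Design Review is clear from here.
Sprint Standup starts before Release Workshop ends → Release Workshop and Sprint Standup overlap.
That's a conflict, so the schedule is not conflict-free.

No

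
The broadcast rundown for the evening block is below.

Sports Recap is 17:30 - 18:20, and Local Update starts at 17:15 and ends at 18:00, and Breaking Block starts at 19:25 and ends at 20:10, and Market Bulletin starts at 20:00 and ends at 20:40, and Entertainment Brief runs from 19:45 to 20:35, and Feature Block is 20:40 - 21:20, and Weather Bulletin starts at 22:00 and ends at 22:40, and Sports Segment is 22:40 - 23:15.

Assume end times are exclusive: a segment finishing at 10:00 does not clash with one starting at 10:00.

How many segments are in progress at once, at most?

Sort all start/end points and keep a running count:
17:15 start Local Update → 1
17:30 start Sports Recap → 2
18:00 end Local Update → 1
18:20 end Sports Recap → 0
19:25 start Breaking Block → 1
19:45 start Entertainment Brief → 2
20:00 start Market Bulletin → 3
20:10 end Breaking Block → 2
20:35 end Entertainment Brief → 1
20:40 end Market Bulletin → 0
20:40 start Feature Block → 1
21:20 end Feature Block → 0
22:00 start Weather Bulletin → 1
22:40 end Weather Bulletin → 0
22:40 start Sports Segment → 1
23:15 end Sports Segment → 0
Peak is 3, at 20:00 (Breaking Block, Entertainment Brief, Market Bulletin).

3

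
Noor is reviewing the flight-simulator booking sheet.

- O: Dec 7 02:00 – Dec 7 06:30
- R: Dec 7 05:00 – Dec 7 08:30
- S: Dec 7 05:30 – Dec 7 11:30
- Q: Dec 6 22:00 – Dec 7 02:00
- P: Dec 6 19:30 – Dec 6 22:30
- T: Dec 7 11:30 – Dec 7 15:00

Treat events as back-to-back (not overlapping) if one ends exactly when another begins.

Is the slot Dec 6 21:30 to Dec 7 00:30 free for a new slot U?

No — it overlaps P, Q

P: starts Dec 6 19:30 before U ends Dec 7 00:30, and ends Dec 6 22:30 after U starts Dec 6 21:30 → overlap.
Q: starts Dec 6 22:00 before U ends Dec 7 00:30, and ends Dec 7 02:00 after U starts Dec 6 21:30 → overlap.
O: starts Dec 7 02:00 at or after U ends Dec 7 00:30 → clear.
R: starts Dec 7 05:00 at or after U ends Dec 7 00:30 → clear.
S: starts Dec 7 05:30 at or after U ends Dec 7 00:30 → clear.
T: starts Dec 7 11:30 at or after U ends Dec 7 00:30 → clear.
U overlaps P, Q.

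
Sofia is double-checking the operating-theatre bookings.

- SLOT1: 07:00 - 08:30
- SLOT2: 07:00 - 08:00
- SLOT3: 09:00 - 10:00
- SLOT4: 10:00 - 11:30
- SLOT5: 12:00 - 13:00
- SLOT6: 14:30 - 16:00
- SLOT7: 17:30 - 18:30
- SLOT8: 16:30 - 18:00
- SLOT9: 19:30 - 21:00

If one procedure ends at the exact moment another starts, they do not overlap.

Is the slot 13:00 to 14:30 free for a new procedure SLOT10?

Yes — the slot is free

SLOT1: ends 08:30 at or before SLOT10 starts 13:00 → clear.
SLOT2: ends 08:00 at or before SLOT10 starts 13:00 → clear.
SLOT3: ends 10:00 at or before SLOT10 starts 13:00 → clear.
SLOT4: ends 11:30 at or before SLOT10 starts 13:00 → clear.
SLOT5: ends 13:00 at or before SLOT10 starts 13:00 → clear.
SLOT6: starts 14:30 at or after SLOT10 ends 14:30 → clear.
SLOT8: starts 16:30 at or after SLOT10 ends 14:30 → clear.
SLOT7: starts 17:30 at or after SLOT10 ends 14:30 → clear.
SLOT9: starts 19:30 at or after SLOT10 ends 14:30 → clear.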